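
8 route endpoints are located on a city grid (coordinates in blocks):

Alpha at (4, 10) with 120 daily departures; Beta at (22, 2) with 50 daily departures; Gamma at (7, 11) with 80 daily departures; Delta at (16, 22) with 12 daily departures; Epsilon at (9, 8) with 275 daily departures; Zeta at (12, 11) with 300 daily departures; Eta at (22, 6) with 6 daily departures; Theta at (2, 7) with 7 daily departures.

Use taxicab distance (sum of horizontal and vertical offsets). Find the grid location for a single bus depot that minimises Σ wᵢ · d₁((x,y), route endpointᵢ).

Manhattan distance separates: Σwᵢ(|x−xᵢ|+|y−yᵢ|) = Σwᵢ|x−xᵢ| + Σwᵢ|y−yᵢ|, so x and y are optimised independently as 1-D weighted medians.
Total weight W = 850; half = 425.
x-coordinate, sorted with cumulative weight:
  x=2 (Theta, w=7) cum 7
  x=4 (Alpha, w=120) cum 127
  x=7 (Gamma, w=80) cum 207
  x=9 (Epsilon, w=275) cum 482  ← median
  x=12 (Zeta, w=300) cum 782
  x=16 (Delta, w=12) cum 794
  x=22 (Beta, w=50) cum 844
  x=22 (Eta, w=6) cum 850
⇒ x* = 9
y-coordinate, sorted with cumulative weight:
  y=2 (Beta, w=50) cum 50
  y=6 (Eta, w=6) cum 56
  y=7 (Theta, w=7) cum 63
  y=8 (Epsilon, w=275) cum 338
  y=10 (Alpha, w=120) cum 458  ← median
  y=11 (Gamma, w=80) cum 538
  y=11 (Zeta, w=300) cum 838
  y=22 (Delta, w=12) cum 850
⇒ y* = 10

(9, 10)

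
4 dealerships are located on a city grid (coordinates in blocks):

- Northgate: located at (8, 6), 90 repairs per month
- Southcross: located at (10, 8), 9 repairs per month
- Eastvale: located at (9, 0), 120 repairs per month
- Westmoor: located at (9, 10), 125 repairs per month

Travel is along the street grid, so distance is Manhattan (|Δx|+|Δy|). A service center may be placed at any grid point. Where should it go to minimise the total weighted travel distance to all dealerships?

(9, 6)

Manhattan distance separates: Σwᵢ(|x−xᵢ|+|y−yᵢ|) = Σwᵢ|x−xᵢ| + Σwᵢ|y−yᵢ|, so x and y are optimised independently as 1-D weighted medians.
Total weight W = 344; half = 172.
x-coordinate, sorted with cumulative weight:
  x=8 (Northgate, w=90) cum 90
  x=9 (Eastvale, w=120) cum 210  ← median
  x=9 (Westmoor, w=125) cum 335
  x=10 (Southcross, w=9) cum 344
⇒ x* = 9
y-coordinate, sorted with cumulative weight:
  y=0 (Eastvale, w=120) cum 120
  y=6 (Northgate, w=90) cum 210  ← median
  y=8 (Southcross, w=9) cum 219
  y=10 (Westmoor, w=125) cum 344
⇒ y* = 6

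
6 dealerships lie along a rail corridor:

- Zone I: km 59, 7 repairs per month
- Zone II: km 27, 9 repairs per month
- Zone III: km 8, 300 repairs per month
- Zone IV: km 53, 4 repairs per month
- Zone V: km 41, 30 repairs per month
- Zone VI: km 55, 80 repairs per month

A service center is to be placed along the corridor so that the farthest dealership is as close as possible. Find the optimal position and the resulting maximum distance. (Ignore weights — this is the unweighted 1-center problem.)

location 33.5, max distance 25.5

The 1-center on a line is the midpoint of the two extreme points: leftmost at 8, rightmost at 59.
Optimal location = (8 + 59)/2 = 33.5; maximum distance = (59 − 8)/2 = 25.5.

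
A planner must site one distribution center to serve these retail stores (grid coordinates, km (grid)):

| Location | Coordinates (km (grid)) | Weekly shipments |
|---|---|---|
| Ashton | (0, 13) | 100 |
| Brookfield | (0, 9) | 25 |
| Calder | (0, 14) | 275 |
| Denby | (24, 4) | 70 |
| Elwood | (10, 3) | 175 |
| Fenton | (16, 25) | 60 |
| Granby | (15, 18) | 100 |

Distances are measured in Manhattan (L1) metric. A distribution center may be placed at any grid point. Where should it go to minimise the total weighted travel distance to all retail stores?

(10, 14)

Manhattan distance separates: Σwᵢ(|x−xᵢ|+|y−yᵢ|) = Σwᵢ|x−xᵢ| + Σwᵢ|y−yᵢ|, so x and y are optimised independently as 1-D weighted medians.
Total weight W = 805; half = 402.5.
x-coordinate, sorted with cumulative weight:
  x=0 (Ashton, w=100) cum 100
  x=0 (Brookfield, w=25) cum 125
  x=0 (Calder, w=275) cum 400
  x=10 (Elwood, w=175) cum 575  ← median
  x=15 (Granby, w=100) cum 675
  x=16 (Fenton, w=60) cum 735
  x=24 (Denby, w=70) cum 805
⇒ x* = 10
y-coordinate, sorted with cumulative weight:
  y=3 (Elwood, w=175) cum 175
  y=4 (Denby, w=70) cum 245
  y=9 (Brookfield, w=25) cum 270
  y=13 (Ashton, w=100) cum 370
  y=14 (Calder, w=275) cum 645  ← median
  y=18 (Granby, w=100) cum 745
  y=25 (Fenton, w=60) cum 805
⇒ y* = 14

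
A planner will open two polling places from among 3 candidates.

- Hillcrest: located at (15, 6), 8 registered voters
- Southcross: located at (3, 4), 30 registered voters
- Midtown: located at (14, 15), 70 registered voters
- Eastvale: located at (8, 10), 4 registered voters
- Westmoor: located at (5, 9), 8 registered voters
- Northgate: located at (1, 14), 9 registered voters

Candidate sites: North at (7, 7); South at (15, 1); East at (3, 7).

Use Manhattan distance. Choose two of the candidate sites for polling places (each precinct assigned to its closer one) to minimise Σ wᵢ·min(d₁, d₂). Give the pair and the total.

{South, East}, total 1325

Evaluate every pair (each demand assigned to the nearer of the two):
  {South, East}: total = 1325
  {North, East}: total = 1341
  {North, South}: total = 1465
Best pair: {South, East} with total 1325.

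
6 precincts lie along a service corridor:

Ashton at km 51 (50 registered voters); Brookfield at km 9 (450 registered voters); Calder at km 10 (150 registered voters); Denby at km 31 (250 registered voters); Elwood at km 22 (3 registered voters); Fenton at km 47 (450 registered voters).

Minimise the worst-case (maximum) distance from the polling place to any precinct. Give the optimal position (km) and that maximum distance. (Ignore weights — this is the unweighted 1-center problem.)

location 30, max distance 21

The 1-center on a line is the midpoint of the two extreme points: leftmost at 9, rightmost at 51.
Optimal location = (9 + 51)/2 = 30; maximum distance = (51 − 9)/2 = 21.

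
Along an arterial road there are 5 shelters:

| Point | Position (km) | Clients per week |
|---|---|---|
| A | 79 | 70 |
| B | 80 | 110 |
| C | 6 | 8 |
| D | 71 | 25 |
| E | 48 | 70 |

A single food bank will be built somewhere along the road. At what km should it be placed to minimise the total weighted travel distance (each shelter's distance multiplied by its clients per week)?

For a sum of weighted absolute distances on a line, the optimum is the weighted median (not the mean). Total weight W = 283; half-weight = 141.5.
Sort by position and accumulate weight:
  km 6 (C, w=8) → cum 8
  km 48 (E, w=70) → cum 78
  km 71 (D, w=25) → cum 103
  km 79 (A, w=70) → cum 173  ≥ 141.5 → median here
  km 80 (B, w=110) → cum 283
Optimal location: km 79.

x = 79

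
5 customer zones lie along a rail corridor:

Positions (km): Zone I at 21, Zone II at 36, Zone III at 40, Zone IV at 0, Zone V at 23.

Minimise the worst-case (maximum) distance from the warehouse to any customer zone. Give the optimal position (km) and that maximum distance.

location 20, max distance 20

The 1-center on a line is the midpoint of the two extreme points: leftmost at 0, rightmost at 40.
Optimal location = (0 + 40)/2 = 20; maximum distance = (40 − 0)/2 = 20.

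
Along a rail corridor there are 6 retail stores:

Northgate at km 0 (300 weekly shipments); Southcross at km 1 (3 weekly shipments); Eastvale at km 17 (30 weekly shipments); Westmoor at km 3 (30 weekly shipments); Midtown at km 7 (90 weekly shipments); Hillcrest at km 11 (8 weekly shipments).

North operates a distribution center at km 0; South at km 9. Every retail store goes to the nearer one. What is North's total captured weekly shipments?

The indifferent point is the midpoint (0+9)/2 = 4.5; retail stores left of it (closer to North at 0) go to North, those right go to South.
  Northgate at 0 (w=300) → North
  Southcross at 1 (w=3) → North
  Westmoor at 3 (w=30) → North
  Midtown at 7 (w=90) → South
  Hillcrest at 11 (w=8) → South
  Eastvale at 17 (w=30) → South
North captures 333; South captures 128.

333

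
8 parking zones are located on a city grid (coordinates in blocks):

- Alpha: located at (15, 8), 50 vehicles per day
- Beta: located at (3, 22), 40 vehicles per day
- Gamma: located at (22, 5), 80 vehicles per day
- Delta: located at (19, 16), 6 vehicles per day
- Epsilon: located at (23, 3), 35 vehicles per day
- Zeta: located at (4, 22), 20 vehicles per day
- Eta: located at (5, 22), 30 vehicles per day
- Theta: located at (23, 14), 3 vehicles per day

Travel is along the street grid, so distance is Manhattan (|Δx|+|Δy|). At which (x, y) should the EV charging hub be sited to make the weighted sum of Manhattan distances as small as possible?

(15, 8)

Manhattan distance separates: Σwᵢ(|x−xᵢ|+|y−yᵢ|) = Σwᵢ|x−xᵢ| + Σwᵢ|y−yᵢ|, so x and y are optimised independently as 1-D weighted medians.
Total weight W = 264; half = 132.
x-coordinate, sorted with cumulative weight:
  x=3 (Beta, w=40) cum 40
  x=4 (Zeta, w=20) cum 60
  x=5 (Eta, w=30) cum 90
  x=15 (Alpha, w=50) cum 140  ← median
  x=19 (Delta, w=6) cum 146
  x=22 (Gamma, w=80) cum 226
  x=23 (Epsilon, w=35) cum 261
  x=23 (Theta, w=3) cum 264
⇒ x* = 15
y-coordinate, sorted with cumulative weight:
  y=3 (Epsilon, w=35) cum 35
  y=5 (Gamma, w=80) cum 115
  y=8 (Alpha, w=50) cum 165  ← median
  y=14 (Theta, w=3) cum 168
  y=16 (Delta, w=6) cum 174
  y=22 (Beta, w=40) cum 214
  y=22 (Zeta, w=20) cum 234
  y=22 (Eta, w=30) cum 264
⇒ y* = 8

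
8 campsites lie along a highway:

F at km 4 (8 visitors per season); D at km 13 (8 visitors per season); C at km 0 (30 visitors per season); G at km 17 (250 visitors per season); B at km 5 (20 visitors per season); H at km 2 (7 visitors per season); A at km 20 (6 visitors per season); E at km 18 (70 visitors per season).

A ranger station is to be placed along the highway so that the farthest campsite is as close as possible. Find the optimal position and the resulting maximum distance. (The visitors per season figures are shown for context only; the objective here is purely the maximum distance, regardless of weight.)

The 1-center on a line is the midpoint of the two extreme points: leftmost at 0, rightmost at 20.
Optimal location = (0 + 20)/2 = 10; maximum distance = (20 − 0)/2 = 10.

location 10, max distance 10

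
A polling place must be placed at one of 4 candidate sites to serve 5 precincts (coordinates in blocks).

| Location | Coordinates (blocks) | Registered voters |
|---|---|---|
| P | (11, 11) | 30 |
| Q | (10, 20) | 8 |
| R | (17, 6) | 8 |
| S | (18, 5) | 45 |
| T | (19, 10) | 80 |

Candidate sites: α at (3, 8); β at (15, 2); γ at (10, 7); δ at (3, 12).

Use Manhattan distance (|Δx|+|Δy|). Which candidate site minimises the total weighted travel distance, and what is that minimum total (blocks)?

γ, total 1728 blocks

Total weighted distance at each candidate:
  α (3, 8): total = 2860
  β (15, 2): total = 1852
  γ (10, 7): total = 1728
  δ (3, 12): total = 2980
Minimum is at γ with total 1728 blocks.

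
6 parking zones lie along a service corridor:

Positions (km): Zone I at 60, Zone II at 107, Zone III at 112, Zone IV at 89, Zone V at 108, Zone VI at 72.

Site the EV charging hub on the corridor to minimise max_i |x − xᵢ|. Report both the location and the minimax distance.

The 1-center on a line is the midpoint of the two extreme points: leftmost at 60, rightmost at 112.
Optimal location = (60 + 112)/2 = 86; maximum distance = (112 − 60)/2 = 26.

location 86, max distance 26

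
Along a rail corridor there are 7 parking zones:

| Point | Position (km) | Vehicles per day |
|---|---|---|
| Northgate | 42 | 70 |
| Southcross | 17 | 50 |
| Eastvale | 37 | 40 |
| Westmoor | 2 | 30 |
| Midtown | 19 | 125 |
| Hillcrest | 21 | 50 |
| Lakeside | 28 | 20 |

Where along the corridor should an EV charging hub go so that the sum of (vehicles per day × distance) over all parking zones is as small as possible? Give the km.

x = 19

For a sum of weighted absolute distances on a line, the optimum is the weighted median (not the mean). Total weight W = 385; half-weight = 192.5.
Sort by position and accumulate weight:
  km 2 (Westmoor, w=30) → cum 30
  km 17 (Southcross, w=50) → cum 80
  km 19 (Midtown, w=125) → cum 205  ≥ 192.5 → median here
  km 21 (Hillcrest, w=50) → cum 255
  km 28 (Lakeside, w=20) → cum 275
  km 37 (Eastvale, w=40) → cum 315
  km 42 (Northgate, w=70) → cum 385
Optimal location: km 19.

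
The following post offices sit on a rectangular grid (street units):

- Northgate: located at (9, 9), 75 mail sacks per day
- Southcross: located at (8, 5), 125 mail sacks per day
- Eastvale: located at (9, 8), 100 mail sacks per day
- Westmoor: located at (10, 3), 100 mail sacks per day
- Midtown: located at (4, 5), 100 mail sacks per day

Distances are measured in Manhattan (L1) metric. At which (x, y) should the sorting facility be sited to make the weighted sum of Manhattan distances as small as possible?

(9, 5)

Manhattan distance separates: Σwᵢ(|x−xᵢ|+|y−yᵢ|) = Σwᵢ|x−xᵢ| + Σwᵢ|y−yᵢ|, so x and y are optimised independently as 1-D weighted medians.
Total weight W = 500; half = 250.
x-coordinate, sorted with cumulative weight:
  x=4 (Midtown, w=100) cum 100
  x=8 (Southcross, w=125) cum 225
  x=9 (Northgate, w=75) cum 300  ← median
  x=9 (Eastvale, w=100) cum 400
  x=10 (Westmoor, w=100) cum 500
⇒ x* = 9
y-coordinate, sorted with cumulative weight:
  y=3 (Westmoor, w=100) cum 100
  y=5 (Southcross, w=125) cum 225
  y=5 (Midtown, w=100) cum 325  ← median
  y=8 (Eastvale, w=100) cum 425
  y=9 (Northgate, w=75) cum 500
⇒ y* = 5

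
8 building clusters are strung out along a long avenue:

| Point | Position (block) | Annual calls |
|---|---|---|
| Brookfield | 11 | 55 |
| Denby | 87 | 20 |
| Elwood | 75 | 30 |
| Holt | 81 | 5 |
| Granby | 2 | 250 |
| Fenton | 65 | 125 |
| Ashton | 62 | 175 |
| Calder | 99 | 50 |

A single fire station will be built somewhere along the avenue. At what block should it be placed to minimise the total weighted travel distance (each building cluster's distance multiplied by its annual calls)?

x = 62

For a sum of weighted absolute distances on a line, the optimum is the weighted median (not the mean). Total weight W = 710; half-weight = 355.
Sort by position and accumulate weight:
  block 2 (Granby, w=250) → cum 250
  block 11 (Brookfield, w=55) → cum 305
  block 62 (Ashton, w=175) → cum 480  ≥ 355 → median here
  block 65 (Fenton, w=125) → cum 605
  block 75 (Elwood, w=30) → cum 635
  block 81 (Holt, w=5) → cum 640
  block 87 (Denby, w=20) → cum 660
  block 99 (Calder, w=50) → cum 710
Optimal location: block 62.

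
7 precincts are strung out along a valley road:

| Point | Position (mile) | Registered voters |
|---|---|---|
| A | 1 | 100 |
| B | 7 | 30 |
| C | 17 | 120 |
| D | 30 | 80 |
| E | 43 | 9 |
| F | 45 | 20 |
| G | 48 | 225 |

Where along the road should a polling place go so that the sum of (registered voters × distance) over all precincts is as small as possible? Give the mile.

For a sum of weighted absolute distances on a line, the optimum is the weighted median (not the mean). Total weight W = 584; half-weight = 292.
Sort by position and accumulate weight:
  mile 1 (A, w=100) → cum 100
  mile 7 (B, w=30) → cum 130
  mile 17 (C, w=120) → cum 250
  mile 30 (D, w=80) → cum 330  ≥ 292 → median here
  mile 43 (E, w=9) → cum 339
  mile 45 (F, w=20) → cum 359
  mile 48 (G, w=225) → cum 584
Optimal location: mile 30.

x = 30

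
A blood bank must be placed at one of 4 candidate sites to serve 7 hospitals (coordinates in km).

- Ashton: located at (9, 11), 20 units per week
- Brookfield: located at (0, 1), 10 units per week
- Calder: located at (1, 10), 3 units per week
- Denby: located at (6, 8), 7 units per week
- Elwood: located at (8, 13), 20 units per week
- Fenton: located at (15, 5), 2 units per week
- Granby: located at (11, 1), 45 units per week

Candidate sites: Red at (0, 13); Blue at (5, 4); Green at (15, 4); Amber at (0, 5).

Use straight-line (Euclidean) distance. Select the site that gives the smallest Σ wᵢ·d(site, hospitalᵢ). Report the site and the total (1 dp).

Blue, total 781.8 km

Total weighted distance at each candidate:
  Red (0, 13): total = 1295.1
  Blue (5, 4): total = 781.8
  Green (15, 4): total = 907.0
  Amber (0, 5): total = 1101.6
Minimum is at Blue with total 781.8 km.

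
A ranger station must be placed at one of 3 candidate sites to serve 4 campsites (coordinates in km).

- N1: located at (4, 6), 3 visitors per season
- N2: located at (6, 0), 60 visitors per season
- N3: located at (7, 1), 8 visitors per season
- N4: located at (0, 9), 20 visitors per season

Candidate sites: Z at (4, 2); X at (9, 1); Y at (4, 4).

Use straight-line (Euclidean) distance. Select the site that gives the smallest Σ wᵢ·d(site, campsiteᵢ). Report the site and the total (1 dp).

Total weighted distance at each candidate:
  Z (4, 2): total = 368.2
  X (9, 1): total = 467.8
  Y (4, 4): total = 436.3
Minimum is at Z with total 368.2 km.

Z, total 368.2 km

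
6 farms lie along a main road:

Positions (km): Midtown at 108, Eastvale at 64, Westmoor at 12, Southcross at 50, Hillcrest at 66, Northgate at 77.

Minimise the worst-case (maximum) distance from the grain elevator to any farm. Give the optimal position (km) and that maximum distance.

The 1-center on a line is the midpoint of the two extreme points: leftmost at 12, rightmost at 108.
Optimal location = (12 + 108)/2 = 60; maximum distance = (108 − 12)/2 = 48.

location 60, max distance 48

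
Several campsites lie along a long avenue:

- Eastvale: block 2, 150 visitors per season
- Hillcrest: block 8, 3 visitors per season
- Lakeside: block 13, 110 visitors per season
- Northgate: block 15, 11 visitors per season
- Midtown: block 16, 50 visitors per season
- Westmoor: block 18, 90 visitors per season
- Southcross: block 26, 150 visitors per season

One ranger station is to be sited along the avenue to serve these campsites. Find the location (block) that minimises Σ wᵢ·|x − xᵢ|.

For a sum of weighted absolute distances on a line, the optimum is the weighted median (not the mean). Total weight W = 564; half-weight = 282.
Sort by position and accumulate weight:
  block 2 (Eastvale, w=150) → cum 150
  block 8 (Hillcrest, w=3) → cum 153
  block 13 (Lakeside, w=110) → cum 263
  block 15 (Northgate, w=11) → cum 274
  block 16 (Midtown, w=50) → cum 324  ≥ 282 → median here
  block 18 (Westmoor, w=90) → cum 414
  block 26 (Southcross, w=150) → cum 564
Optimal location: block 16.

x = 16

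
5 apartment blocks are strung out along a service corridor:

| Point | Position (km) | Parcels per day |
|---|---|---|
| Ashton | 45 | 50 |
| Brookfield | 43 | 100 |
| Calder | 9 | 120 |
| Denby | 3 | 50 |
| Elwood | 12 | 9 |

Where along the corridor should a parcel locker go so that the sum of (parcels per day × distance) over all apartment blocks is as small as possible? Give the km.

x = 9

For a sum of weighted absolute distances on a line, the optimum is the weighted median (not the mean). Total weight W = 329; half-weight = 164.5.
Sort by position and accumulate weight:
  km 3 (Denby, w=50) → cum 50
  km 9 (Calder, w=120) → cum 170  ≥ 164.5 → median here
  km 12 (Elwood, w=9) → cum 179
  km 43 (Brookfield, w=100) → cum 279
  km 45 (Ashton, w=50) → cum 329
Optimal location: km 9.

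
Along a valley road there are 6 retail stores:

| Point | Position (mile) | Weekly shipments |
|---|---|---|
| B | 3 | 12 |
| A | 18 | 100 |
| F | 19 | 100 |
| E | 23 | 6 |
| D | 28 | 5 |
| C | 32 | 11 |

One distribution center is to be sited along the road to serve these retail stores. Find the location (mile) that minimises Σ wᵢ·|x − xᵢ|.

For a sum of weighted absolute distances on a line, the optimum is the weighted median (not the mean). Total weight W = 234; half-weight = 117.
Sort by position and accumulate weight:
  mile 3 (B, w=12) → cum 12
  mile 18 (A, w=100) → cum 112
  mile 19 (F, w=100) → cum 212  ≥ 117 → median here
  mile 23 (E, w=6) → cum 218
  mile 28 (D, w=5) → cum 223
  mile 32 (C, w=11) → cum 234
Optimal location: mile 19.

x = 19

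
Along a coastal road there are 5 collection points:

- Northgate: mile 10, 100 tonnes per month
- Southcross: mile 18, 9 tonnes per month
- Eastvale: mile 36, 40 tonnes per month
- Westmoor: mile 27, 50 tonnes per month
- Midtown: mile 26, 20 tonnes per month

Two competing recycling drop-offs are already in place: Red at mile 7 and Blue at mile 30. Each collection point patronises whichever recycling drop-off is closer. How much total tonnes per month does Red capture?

109

The indifferent point is the midpoint (7+30)/2 = 18.5; collection points left of it (closer to Red at 7) go to Red, those right go to Blue.
  Northgate at 10 (w=100) → Red
  Southcross at 18 (w=9) → Red
  Midtown at 26 (w=20) → Blue
  Westmoor at 27 (w=50) → Blue
  Eastvale at 36 (w=40) → Blue
Red captures 109; Blue captures 110.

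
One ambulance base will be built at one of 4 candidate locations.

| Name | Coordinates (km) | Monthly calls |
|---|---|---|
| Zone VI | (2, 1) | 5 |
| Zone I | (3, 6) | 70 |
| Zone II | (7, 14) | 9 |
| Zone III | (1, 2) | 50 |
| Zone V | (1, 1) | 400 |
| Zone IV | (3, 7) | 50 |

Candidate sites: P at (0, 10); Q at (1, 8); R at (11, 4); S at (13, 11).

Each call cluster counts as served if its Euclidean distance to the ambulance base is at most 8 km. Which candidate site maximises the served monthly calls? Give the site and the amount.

Q, covering 575

Coverage radius r = 8 km; a point is covered iff (Δx)²+(Δy)² ≤ 8² = 64.
  P (0, 10): covers {Zone I, Zone IV} → 120
  Q (1, 8): covers {Zone VI, Zone I, Zone III, Zone V, Zone IV} → 575
  R (11, 4): covers {none} → 0
  S (13, 11): covers {Zone II} → 9
Maximum coverage at Q: 575 monthly calls.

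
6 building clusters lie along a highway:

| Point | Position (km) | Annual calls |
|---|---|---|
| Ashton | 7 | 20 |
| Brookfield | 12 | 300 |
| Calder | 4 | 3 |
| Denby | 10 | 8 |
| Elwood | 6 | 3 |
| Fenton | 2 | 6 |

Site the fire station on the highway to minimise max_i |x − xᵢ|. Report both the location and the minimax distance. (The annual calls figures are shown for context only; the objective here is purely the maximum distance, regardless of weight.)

The 1-center on a line is the midpoint of the two extreme points: leftmost at 2, rightmost at 12.
Optimal location = (2 + 12)/2 = 7; maximum distance = (12 − 2)/2 = 5.

location 7, max distance 5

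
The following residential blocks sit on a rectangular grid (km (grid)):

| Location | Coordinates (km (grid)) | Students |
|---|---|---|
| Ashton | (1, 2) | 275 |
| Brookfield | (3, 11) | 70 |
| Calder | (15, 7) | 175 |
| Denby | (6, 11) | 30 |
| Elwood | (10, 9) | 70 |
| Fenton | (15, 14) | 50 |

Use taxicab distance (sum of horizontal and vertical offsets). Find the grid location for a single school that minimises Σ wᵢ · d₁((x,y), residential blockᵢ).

Manhattan distance separates: Σwᵢ(|x−xᵢ|+|y−yᵢ|) = Σwᵢ|x−xᵢ| + Σwᵢ|y−yᵢ|, so x and y are optimised independently as 1-D weighted medians.
Total weight W = 670; half = 335.
x-coordinate, sorted with cumulative weight:
  x=1 (Ashton, w=275) cum 275
  x=3 (Brookfield, w=70) cum 345  ← median
  x=6 (Denby, w=30) cum 375
  x=10 (Elwood, w=70) cum 445
  x=15 (Calder, w=175) cum 620
  x=15 (Fenton, w=50) cum 670
⇒ x* = 3
y-coordinate, sorted with cumulative weight:
  y=2 (Ashton, w=275) cum 275
  y=7 (Calder, w=175) cum 450  ← median
  y=9 (Elwood, w=70) cum 520
  y=11 (Brookfield, w=70) cum 590
  y=11 (Denby, w=30) cum 620
  y=14 (Fenton, w=50) cum 670
⇒ y* = 7

(3, 7)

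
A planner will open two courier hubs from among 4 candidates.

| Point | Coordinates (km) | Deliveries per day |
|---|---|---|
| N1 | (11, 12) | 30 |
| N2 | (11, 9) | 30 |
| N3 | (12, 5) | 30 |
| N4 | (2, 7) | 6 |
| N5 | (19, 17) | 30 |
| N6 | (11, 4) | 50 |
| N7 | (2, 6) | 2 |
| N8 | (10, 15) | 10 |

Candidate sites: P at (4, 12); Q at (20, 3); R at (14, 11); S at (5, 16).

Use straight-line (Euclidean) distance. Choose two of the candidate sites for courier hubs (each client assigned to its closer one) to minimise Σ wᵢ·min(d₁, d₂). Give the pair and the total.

Evaluate every pair (each demand assigned to the nearer of the two):
  {P, R}: total = 1109.4
  {R, S}: total = 1136.7
  {Q, R}: total = 1166.3
  {P, Q}: total = 1671.7
  {Q, S}: total = 1742.9
  {P, S}: total = 1805.9
Best pair: {P, R} with total 1109.4.

{P, R}, total 1109.4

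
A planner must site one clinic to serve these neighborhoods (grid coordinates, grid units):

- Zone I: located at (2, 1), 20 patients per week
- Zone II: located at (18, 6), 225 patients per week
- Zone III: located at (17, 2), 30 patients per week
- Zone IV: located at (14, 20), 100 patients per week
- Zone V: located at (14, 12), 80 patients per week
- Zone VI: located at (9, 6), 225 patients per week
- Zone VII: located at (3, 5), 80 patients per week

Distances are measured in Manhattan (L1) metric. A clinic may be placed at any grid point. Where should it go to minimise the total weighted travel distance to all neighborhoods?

(14, 6)

Manhattan distance separates: Σwᵢ(|x−xᵢ|+|y−yᵢ|) = Σwᵢ|x−xᵢ| + Σwᵢ|y−yᵢ|, so x and y are optimised independently as 1-D weighted medians.
Total weight W = 760; half = 380.
x-coordinate, sorted with cumulative weight:
  x=2 (Zone I, w=20) cum 20
  x=3 (Zone VII, w=80) cum 100
  x=9 (Zone VI, w=225) cum 325
  x=14 (Zone IV, w=100) cum 425  ← median
  x=14 (Zone V, w=80) cum 505
  x=17 (Zone III, w=30) cum 535
  x=18 (Zone II, w=225) cum 760
⇒ x* = 14
y-coordinate, sorted with cumulative weight:
  y=1 (Zone I, w=20) cum 20
  y=2 (Zone III, w=30) cum 50
  y=5 (Zone VII, w=80) cum 130
  y=6 (Zone II, w=225) cum 355
  y=6 (Zone VI, w=225) cum 580  ← median
  y=12 (Zone V, w=80) cum 660
  y=20 (Zone IV, w=100) cum 760
⇒ y* = 6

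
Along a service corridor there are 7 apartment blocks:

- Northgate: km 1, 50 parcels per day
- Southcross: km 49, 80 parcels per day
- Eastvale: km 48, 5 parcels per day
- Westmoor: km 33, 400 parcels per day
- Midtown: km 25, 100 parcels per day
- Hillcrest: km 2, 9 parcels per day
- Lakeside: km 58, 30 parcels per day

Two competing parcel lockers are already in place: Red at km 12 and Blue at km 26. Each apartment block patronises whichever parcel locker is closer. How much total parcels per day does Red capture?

59

The indifferent point is the midpoint (12+26)/2 = 19; apartment blocks left of it (closer to Red at 12) go to Red, those right go to Blue.
  Northgate at 1 (w=50) → Red
  Hillcrest at 2 (w=9) → Red
  Midtown at 25 (w=100) → Blue
  Westmoor at 33 (w=400) → Blue
  Eastvale at 48 (w=5) → Blue
  Southcross at 49 (w=80) → Blue
  Lakeside at 58 (w=30) → Blue
Red captures 59; Blue captures 615.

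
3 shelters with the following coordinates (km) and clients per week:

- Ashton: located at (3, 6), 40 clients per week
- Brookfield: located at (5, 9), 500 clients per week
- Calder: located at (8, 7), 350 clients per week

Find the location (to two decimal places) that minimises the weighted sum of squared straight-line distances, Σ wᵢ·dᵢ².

The minimiser of Σwᵢ‖p−pᵢ‖² is the weighted centroid p* = (Σwᵢpᵢ)/(Σwᵢ).
Σwᵢ = 890.
Σwᵢxᵢ = 40·3 + 500·5 + 350·8 = 5420.
Σwᵢyᵢ = 40·6 + 500·9 + 350·7 = 7190.
x* = 5420/890 = 6.09, y* = 7190/890 = 8.08.

(6.09, 8.08)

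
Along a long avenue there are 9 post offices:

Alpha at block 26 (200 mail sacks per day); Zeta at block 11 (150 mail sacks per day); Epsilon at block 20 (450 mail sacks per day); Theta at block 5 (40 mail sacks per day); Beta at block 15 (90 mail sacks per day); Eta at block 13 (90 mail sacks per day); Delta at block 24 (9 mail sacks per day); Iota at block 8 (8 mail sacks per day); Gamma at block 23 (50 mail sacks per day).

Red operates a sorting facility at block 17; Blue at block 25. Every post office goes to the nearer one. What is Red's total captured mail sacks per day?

828

The indifferent point is the midpoint (17+25)/2 = 21; post offices left of it (closer to Red at 17) go to Red, those right go to Blue.
  Theta at 5 (w=40) → Red
  Iota at 8 (w=8) → Red
  Zeta at 11 (w=150) → Red
  Eta at 13 (w=90) → Red
  Beta at 15 (w=90) → Red
  Epsilon at 20 (w=450) → Red
  Gamma at 23 (w=50) → Blue
  Delta at 24 (w=9) → Blue
  Alpha at 26 (w=200) → Blue
Red captures 828; Blue captures 259.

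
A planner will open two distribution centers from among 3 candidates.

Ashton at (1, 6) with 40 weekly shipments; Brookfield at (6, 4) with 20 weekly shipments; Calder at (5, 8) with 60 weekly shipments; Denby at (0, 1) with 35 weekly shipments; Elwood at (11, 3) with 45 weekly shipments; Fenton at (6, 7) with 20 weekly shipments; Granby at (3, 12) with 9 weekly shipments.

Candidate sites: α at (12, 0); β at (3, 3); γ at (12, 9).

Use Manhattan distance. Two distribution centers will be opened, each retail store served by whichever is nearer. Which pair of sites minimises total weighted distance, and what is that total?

{α, β}, total 1276

Evaluate every pair (each demand assigned to the nearer of the two):
  {α, β}: total = 1276
  {β, γ}: total = 1411
  {α, γ}: total = 2143
Best pair: {α, β} with total 1276.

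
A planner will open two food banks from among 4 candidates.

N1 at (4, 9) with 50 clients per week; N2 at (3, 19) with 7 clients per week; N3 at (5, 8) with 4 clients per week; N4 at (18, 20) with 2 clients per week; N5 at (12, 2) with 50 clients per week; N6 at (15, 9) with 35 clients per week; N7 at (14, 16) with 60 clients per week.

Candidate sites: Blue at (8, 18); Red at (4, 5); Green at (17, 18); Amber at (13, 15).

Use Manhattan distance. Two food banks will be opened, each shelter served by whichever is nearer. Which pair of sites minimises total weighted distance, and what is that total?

{Red, Amber}, total 1284

Evaluate every pair (each demand assigned to the nearer of the two):
  {Red, Amber}: total = 1284
  {Red, Green}: total = 1562
  {Blue, Red}: total = 1837
  {Blue, Amber}: total = 1864
  {Green, Amber}: total = 2014
  {Blue, Green}: total = 2435
Best pair: {Red, Amber} with total 1284.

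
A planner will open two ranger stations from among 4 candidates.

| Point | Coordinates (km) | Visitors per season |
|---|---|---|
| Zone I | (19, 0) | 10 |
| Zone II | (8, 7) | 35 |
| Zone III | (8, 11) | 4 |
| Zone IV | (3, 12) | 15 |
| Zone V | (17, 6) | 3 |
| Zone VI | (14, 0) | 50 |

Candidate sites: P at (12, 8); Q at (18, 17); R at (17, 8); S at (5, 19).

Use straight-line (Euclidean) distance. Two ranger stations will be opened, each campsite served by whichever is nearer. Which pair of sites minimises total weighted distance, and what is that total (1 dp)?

Evaluate every pair (each demand assigned to the nearer of the two):
  {P, S}: total = 808.3
  {P, R}: total = 812.8
  {P, Q}: total = 846.8
  {R, S}: total = 976.0
  {Q, R}: total = 1089.0
  {Q, S}: total = 1652.9
Best pair: {P, S} with total 808.3.

{P, S}, total 808.3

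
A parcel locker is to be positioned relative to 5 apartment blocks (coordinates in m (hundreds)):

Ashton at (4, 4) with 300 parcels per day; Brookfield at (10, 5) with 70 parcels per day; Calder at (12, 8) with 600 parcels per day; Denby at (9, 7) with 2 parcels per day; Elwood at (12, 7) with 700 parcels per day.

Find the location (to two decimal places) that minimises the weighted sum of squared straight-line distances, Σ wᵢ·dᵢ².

The minimiser of Σwᵢ‖p−pᵢ‖² is the weighted centroid p* = (Σwᵢpᵢ)/(Σwᵢ).
Σwᵢ = 1672.
Σwᵢxᵢ = 300·4 + 70·10 + 600·12 + 2·9 + 700·12 = 17518.
Σwᵢyᵢ = 300·4 + 70·5 + 600·8 + 2·7 + 700·7 = 11264.
x* = 17518/1672 = 10.48, y* = 11264/1672 = 6.74.

(10.48, 6.74)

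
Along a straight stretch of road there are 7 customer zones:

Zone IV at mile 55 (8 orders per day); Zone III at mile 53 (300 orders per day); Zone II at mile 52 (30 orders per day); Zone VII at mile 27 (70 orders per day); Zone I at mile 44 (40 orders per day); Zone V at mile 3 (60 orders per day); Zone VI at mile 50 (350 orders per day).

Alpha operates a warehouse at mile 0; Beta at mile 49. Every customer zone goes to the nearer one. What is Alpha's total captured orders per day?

The indifferent point is the midpoint (0+49)/2 = 24.5; customer zones left of it (closer to Alpha at 0) go to Alpha, those right go to Beta.
  Zone V at 3 (w=60) → Alpha
  Zone VII at 27 (w=70) → Beta
  Zone I at 44 (w=40) → Beta
  Zone VI at 50 (w=350) → Beta
  Zone II at 52 (w=30) → Beta
  Zone III at 53 (w=300) → Beta
  Zone IV at 55 (w=8) → Beta
Alpha captures 60; Beta captures 798.

60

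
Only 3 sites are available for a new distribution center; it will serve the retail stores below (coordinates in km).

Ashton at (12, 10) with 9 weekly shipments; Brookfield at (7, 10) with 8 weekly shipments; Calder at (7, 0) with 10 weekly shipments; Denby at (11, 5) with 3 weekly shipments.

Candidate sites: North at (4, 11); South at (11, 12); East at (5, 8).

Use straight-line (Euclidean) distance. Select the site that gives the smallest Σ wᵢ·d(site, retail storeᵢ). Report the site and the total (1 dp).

East, total 190.7 km

Total weighted distance at each candidate:
  North (4, 11): total = 239.5
  South (11, 12): total = 203.4
  East (5, 8): total = 190.7
Minimum is at East with total 190.7 km.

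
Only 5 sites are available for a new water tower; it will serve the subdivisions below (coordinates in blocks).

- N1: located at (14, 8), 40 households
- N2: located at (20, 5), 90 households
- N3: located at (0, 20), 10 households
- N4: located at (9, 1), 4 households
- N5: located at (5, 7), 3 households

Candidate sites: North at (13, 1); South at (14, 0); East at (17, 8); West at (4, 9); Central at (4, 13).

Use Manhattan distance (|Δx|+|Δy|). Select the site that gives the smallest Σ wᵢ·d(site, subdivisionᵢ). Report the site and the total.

East, total 1049 blocks

Total weighted distance at each candidate:
  North (13, 1): total = 1688
  South (14, 0): total = 1722
  East (17, 8): total = 1049
  West (4, 9): total = 2451
  Central (4, 13): total = 2959
Minimum is at East with total 1049 blocks.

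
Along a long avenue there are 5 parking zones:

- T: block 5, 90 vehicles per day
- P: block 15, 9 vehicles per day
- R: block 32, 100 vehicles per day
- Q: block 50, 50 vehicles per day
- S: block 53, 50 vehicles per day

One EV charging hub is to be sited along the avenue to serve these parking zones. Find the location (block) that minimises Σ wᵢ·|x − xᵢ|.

x = 32

For a sum of weighted absolute distances on a line, the optimum is the weighted median (not the mean). Total weight W = 299; half-weight = 149.5.
Sort by position and accumulate weight:
  block 5 (T, w=90) → cum 90
  block 15 (P, w=9) → cum 99
  block 32 (R, w=100) → cum 199  ≥ 149.5 → median here
  block 50 (Q, w=50) → cum 249
  block 53 (S, w=50) → cum 299
Optimal location: block 32.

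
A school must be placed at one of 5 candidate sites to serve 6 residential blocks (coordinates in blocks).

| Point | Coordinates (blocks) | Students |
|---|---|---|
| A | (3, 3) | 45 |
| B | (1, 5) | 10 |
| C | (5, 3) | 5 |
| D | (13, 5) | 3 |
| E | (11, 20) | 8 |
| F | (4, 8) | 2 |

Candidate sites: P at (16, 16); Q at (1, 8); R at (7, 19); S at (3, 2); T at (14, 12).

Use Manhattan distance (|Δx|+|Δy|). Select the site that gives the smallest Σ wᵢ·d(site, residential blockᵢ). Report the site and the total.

S, total 371 blocks

Total weighted distance at each candidate:
  P (16, 16): total = 1704
  Q (1, 8): total = 617
  R (7, 19): total = 1318
  S (3, 2): total = 371
  T (14, 12): total = 1330
Minimum is at S with total 371 blocks.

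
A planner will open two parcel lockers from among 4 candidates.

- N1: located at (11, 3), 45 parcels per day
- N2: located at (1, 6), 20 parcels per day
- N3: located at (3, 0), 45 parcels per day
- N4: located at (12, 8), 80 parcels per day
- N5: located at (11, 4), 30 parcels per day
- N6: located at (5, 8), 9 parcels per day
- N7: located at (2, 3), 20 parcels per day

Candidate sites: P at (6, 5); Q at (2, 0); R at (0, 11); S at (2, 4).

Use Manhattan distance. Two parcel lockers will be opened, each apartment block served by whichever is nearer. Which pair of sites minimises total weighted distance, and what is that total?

{P, Q}, total 1476

Evaluate every pair (each demand assigned to the nearer of the two):
  {P, Q}: total = 1476
  {P, S}: total = 1556
  {P, R}: total = 1851
  {Q, S}: total = 2028
  {R, S}: total = 2208
  {Q, R}: total = 2427
Best pair: {P, Q} with total 1476.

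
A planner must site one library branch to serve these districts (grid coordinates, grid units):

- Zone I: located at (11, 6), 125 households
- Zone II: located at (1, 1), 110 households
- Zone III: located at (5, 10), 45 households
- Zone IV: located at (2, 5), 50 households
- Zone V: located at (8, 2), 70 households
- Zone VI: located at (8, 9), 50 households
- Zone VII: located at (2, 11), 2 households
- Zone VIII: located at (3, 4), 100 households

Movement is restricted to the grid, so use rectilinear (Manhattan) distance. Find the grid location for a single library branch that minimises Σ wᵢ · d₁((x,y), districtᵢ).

Manhattan distance separates: Σwᵢ(|x−xᵢ|+|y−yᵢ|) = Σwᵢ|x−xᵢ| + Σwᵢ|y−yᵢ|, so x and y are optimised independently as 1-D weighted medians.
Total weight W = 552; half = 276.
x-coordinate, sorted with cumulative weight:
  x=1 (Zone II, w=110) cum 110
  x=2 (Zone IV, w=50) cum 160
  x=2 (Zone VII, w=2) cum 162
  x=3 (Zone VIII, w=100) cum 262
  x=5 (Zone III, w=45) cum 307  ← median
  x=8 (Zone V, w=70) cum 377
  x=8 (Zone VI, w=50) cum 427
  x=11 (Zone I, w=125) cum 552
⇒ x* = 5
y-coordinate, sorted with cumulative weight:
  y=1 (Zone II, w=110) cum 110
  y=2 (Zone V, w=70) cum 180
  y=4 (Zone VIII, w=100) cum 280  ← median
  y=5 (Zone IV, w=50) cum 330
  y=6 (Zone I, w=125) cum 455
  y=9 (Zone VI, w=50) cum 505
  y=10 (Zone III, w=45) cum 550
  y=11 (Zone VII, w=2) cum 552
⇒ y* = 4

(5, 4)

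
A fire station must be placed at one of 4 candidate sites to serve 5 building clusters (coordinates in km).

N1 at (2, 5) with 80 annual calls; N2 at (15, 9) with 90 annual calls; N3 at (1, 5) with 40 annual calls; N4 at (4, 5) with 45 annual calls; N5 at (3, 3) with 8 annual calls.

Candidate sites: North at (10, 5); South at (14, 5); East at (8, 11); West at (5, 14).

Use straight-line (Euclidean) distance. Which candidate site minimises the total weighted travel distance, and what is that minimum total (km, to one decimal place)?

North, total 1904.5 km

Total weighted distance at each candidate:
  North (10, 5): total = 1904.5
  South (14, 5): total = 2390.5
  East (8, 11): total = 2102.8
  West (5, 14): total = 2656.1
Minimum is at North with total 1904.5 km.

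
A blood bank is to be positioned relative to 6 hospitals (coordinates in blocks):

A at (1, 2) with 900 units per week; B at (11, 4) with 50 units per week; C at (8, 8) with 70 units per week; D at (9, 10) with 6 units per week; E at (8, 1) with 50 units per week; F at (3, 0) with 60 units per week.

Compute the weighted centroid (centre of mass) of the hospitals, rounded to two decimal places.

The minimiser of Σwᵢ‖p−pᵢ‖² is the weighted centroid p* = (Σwᵢpᵢ)/(Σwᵢ).
Σwᵢ = 1136.
Σwᵢxᵢ = 900·1 + 50·11 + 70·8 + 6·9 + 50·8 + 60·3 = 2644.
Σwᵢyᵢ = 900·2 + 50·4 + 70·8 + 6·10 + 50·1 + 60·0 = 2670.
x* = 2644/1136 = 2.33, y* = 2670/1136 = 2.35.

(2.33, 2.35)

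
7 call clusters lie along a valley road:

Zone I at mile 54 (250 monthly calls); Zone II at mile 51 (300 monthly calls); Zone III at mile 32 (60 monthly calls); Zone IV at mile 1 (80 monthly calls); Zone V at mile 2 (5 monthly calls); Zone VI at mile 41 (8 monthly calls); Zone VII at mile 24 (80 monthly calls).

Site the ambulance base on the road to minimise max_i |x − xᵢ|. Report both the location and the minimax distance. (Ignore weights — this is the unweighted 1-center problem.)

The 1-center on a line is the midpoint of the two extreme points: leftmost at 1, rightmost at 54.
Optimal location = (1 + 54)/2 = 27.5; maximum distance = (54 − 1)/2 = 26.5.

location 27.5, max distance 26.5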